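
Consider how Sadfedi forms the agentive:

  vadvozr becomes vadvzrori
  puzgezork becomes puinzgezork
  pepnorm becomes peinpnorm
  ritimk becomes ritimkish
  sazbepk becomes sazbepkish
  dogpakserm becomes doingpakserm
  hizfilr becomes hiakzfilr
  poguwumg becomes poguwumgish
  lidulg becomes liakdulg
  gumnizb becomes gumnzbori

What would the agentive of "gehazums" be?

"gehazums" has second-to-last letter 'm'. The stems whose second-to-last letter is 'm' (poguwumg → poguwumgish, ritimk → ritimkish) add -ish.
So gehazums → gehazumsish.

gehazumsish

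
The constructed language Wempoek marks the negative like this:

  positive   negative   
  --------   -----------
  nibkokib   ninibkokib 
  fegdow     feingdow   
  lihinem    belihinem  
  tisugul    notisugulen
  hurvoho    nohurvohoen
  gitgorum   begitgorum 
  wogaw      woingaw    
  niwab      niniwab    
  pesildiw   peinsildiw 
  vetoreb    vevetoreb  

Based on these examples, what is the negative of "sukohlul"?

lihinem and vetoreb both have last vowel 'e' yet inflect differently (belihinem, vevetoreb), so the last vowel is not what conditions the rule; the final letter is.
"sukohlul" ends in -l. The one such stem in the data (tisugul → notisugulen) adds no- … -en around the stem, so the same rule applies.
So sukohlul → nosukohlulen.

nosukohlulen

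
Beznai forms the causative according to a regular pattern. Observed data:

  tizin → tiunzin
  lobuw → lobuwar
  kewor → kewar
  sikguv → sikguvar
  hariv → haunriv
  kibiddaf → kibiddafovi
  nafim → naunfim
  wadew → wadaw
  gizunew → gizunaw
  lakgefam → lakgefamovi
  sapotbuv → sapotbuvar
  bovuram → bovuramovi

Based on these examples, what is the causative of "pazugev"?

hariv and sapotbuv both end in -v yet inflect differently (haunriv, sapotbuvar), so the final letter is not what conditions the rule; the last vowel is.
"pazugev" has last vowel 'e'. The stems whose last vowel is 'e' (wadew → wadaw, gizunew → gizunaw) change the last vowel to 'a'.
The other patterns: stems whose last vowel is 'i' insert -un- after the first vowel; stems whose last vowel is 'u' add -ar; stems whose last vowel is 'a' add -ovi.
So pazugev → pazugav.

pazugav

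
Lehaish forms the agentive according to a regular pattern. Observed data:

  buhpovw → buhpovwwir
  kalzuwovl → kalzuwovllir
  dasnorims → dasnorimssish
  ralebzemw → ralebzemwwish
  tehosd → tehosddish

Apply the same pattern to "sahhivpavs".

sahhivpavssir

buhpovw and ralebzemw both end in -w yet inflect differently (buhpovwwir, ralebzemwwish), so the final letter is not what conditions the rule; the second-to-last letter is.
"sahhivpavs" has second-to-last letter 'v'. The stems whose second-to-last letter is 'v' (buhpovw → buhpovwwir, kalzuwovl → kalzuwovllir) double the final consonant and add -ir.
So sahhivpavs → sahhivpavssir.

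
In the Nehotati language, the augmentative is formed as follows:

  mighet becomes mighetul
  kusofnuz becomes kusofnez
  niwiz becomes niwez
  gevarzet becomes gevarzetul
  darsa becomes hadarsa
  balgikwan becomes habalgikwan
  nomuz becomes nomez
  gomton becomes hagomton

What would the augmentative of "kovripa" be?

gevarzet and gomton both begin with g- yet inflect differently (gevarzetul, hagomton), so the first letter is not what conditions the rule; the final letter is.
"kovripa" ends in -a. The one such stem in the data (darsa → hadarsa) adds the prefix ha-, so the same rule applies.
The other patterns: stems ending in -t add -ul; stems ending in -z change the last vowel to 'e'.
So kovripa → hakovripa.

hakovripa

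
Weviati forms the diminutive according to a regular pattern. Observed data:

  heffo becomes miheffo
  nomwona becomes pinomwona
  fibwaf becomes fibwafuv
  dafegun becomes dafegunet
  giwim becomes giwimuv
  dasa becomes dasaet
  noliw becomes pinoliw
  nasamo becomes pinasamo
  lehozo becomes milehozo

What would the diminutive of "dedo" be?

dedoet

lehozo and nasamo both end in -o yet inflect differently (milehozo, pinasamo), so the final letter is not what conditions the rule; the first letter is.
"dedo" begins with d-. The stems beginning with d- (dasa → dasaet, dafegun → dafegunet) add -et.
So dedo → dedoet.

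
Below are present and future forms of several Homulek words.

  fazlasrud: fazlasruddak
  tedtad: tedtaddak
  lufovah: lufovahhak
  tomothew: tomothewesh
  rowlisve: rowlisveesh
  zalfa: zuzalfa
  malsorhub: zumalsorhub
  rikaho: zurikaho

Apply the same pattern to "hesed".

tedtad and zalfa both have last vowel 'a' yet inflect differently (tedtaddak, zuzalfa), so the last vowel is not what conditions the rule; the final letter is.
"hesed" ends in -d. The stems ending in -d (fazlasrud → fazlasruddak, tedtad → tedtaddak) double the final consonant and add -ak.
So hesed → heseddak.

heseddak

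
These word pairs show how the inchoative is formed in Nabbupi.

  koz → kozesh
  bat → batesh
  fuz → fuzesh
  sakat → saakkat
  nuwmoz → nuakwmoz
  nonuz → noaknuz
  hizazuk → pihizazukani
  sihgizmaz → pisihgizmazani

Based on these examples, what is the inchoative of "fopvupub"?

pifopvupubani

bat and sakat both end in -t yet inflect differently (batesh, saakkat), so the final letter is not what conditions the rule; the number of vowels is.
"fopvupub" has 3 vowels. The stems with 3 vowels (hizazuk → pihizazukani, sihgizmaz → pisihgizmazani) add pi- … -ani around the stem.
The other patterns: stems with 1 vowel add -esh; stems with 2 vowels insert -ak- after the first vowel.
So fopvupub → pifopvupubani.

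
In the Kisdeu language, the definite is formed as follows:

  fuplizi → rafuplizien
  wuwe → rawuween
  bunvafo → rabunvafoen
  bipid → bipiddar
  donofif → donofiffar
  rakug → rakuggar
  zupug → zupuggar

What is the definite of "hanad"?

"hanad" ends in a consonant. The stems ending in a consonant (bipid → bipiddar, donofif → donofiffar, rakug → rakuggar) double the final consonant and add -ar.
The other pattern: stems ending in a vowel add ra- … -en around the stem.
So hanad → hanaddar.

hanaddar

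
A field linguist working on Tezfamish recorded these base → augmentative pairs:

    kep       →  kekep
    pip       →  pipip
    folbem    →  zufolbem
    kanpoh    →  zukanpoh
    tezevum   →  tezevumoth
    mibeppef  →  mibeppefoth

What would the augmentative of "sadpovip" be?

sadpovipoth

"sadpovip" has 3 vowels. The stems with 3 vowels (tezevum → tezevumoth, mibeppef → mibeppefoth) add -oth.
So sadpovip → sadpovipoth.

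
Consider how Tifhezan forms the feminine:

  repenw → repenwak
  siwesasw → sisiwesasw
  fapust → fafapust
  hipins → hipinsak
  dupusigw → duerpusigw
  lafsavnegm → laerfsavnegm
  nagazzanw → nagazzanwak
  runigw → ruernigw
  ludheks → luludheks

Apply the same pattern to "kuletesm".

nagazzanw and dupusigw both end in -w yet inflect differently (nagazzanwak, duerpusigw), so the final letter is not what conditions the rule; the second-to-last letter is.
"kuletesm" has second-to-last letter 's'. The stems whose second-to-last letter is 's' (siwesasw → sisiwesasw, fapust → fafapust) repeat the first consonant+vowel as a prefix.
The other patterns: stems whose second-to-last letter is 'n' add -ak; stems whose second-to-last letter is 'g' insert -er- after the first vowel.
So kuletesm → kukuletesm.

kukuletesm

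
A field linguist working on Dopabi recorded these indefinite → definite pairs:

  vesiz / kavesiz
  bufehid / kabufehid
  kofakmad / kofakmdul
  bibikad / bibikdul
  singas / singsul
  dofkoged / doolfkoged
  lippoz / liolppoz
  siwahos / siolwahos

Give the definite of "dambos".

daolmbos

bufehid and kofakmad both end in -d yet inflect differently (kabufehid, kofakmdul), so the final letter is not what conditions the rule; the last vowel is.
"dambos" has last vowel 'o'. The stems whose last vowel is 'o' (lippoz → liolppoz, siwahos → siolwahos) insert -ol- after the first vowel.
So dambos → daolmbos.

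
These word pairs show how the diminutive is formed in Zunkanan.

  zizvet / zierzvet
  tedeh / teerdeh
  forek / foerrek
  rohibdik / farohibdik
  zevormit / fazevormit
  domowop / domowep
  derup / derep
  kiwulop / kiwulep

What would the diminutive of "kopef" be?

koerpef

forek and rohibdik both end in -k yet inflect differently (foerrek, farohibdik), so the final letter is not what conditions the rule; the last vowel is.
"kopef" has last vowel 'e'. The stems whose last vowel is 'e' (zizvet → zierzvet, tedeh → teerdeh, forek → foerrek) insert -er- after the first vowel.
The other patterns: stems whose last vowel is 'i' add the prefix fa-; stems whose last vowel is 'o' or 'u' change the last vowel to 'e'.
So kopef → koerpef.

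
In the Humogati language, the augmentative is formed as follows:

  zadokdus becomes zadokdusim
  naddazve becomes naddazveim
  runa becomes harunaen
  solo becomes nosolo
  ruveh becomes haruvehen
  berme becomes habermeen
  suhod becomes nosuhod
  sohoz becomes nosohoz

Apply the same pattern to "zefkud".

zefkudim

naddazve and berme both end in -e yet inflect differently (naddazveim, habermeen), so the final letter is not what conditions the rule; the first letter is.
"zefkud" begins with z-. The one such stem in the data (zadokdus → zadokdusim) adds -im, so the same rule applies.
So zefkud → zefkudim.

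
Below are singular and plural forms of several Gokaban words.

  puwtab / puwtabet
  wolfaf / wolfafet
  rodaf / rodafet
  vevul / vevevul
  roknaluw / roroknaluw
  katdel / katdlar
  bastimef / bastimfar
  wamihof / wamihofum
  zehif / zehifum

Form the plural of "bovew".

bovwar

vevul and katdel both end in -l yet inflect differently (vevevul, katdlar), so the final letter is not what conditions the rule; the last vowel is.
"bovew" has last vowel 'e'. The stems whose last vowel is 'e' (katdel → katdlar, bastimef → bastimfar) delete the last vowel and add -ar.
The other patterns: stems whose last vowel is 'a' add -et; stems whose last vowel is 'u' repeat the first consonant+vowel as a prefix; stems whose last vowel is 'i' or 'o' add -um.
So bovew → bovwar.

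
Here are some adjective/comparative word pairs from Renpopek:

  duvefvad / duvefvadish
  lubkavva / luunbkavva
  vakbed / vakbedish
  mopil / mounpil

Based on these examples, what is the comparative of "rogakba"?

roungakba

"rogakba" ends in -a. The one such stem in the data (lubkavva → luunbkavva) inserts -un- after the first vowel (as does mopil), so the same rule applies.
So rogakba → roungakba.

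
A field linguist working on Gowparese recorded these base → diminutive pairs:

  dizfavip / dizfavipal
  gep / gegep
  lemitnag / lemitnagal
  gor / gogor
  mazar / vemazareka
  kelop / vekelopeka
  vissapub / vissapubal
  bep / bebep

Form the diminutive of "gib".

gigib

gep and kelop both end in -p yet inflect differently (gegep, vekelopeka), so the final letter is not what conditions the rule; the number of vowels is.
"gib" has 1 vowel. The stems with 1 vowel (gep → gegep, gor → gogor, bep → bebep) repeat the first consonant+vowel as a prefix.
The other patterns: stems with 2 vowels add ve- … -eka around the stem; stems with 3 vowels add -al.
So gib → gigib.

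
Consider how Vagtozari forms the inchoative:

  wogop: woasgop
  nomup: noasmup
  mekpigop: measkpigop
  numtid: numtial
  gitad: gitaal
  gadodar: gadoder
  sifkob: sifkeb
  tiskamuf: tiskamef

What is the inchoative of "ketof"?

"ketof" ends in -f. The one such stem in the data (tiskamuf → tiskamef) changes the last vowel to 'e' (as do gadodar, sifkob), so the same rule applies.
The other patterns: stems ending in -p insert -as- after the first vowel; stems ending in -d drop the final letter and add -al.
So ketof → ketef.

ketef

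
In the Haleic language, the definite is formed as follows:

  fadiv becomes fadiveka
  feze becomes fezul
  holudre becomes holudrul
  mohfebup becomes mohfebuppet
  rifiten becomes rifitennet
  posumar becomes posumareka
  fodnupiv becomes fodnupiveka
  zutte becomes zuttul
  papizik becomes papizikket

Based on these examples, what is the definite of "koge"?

kogul

fadiv and papizik both have last vowel 'i' yet inflect differently (fadiveka, papizikket), so the last vowel is not what conditions the rule; the final letter is.
"koge" ends in -e. The stems ending in -e (feze → fezul, zutte → zuttul, holudre → holudrul) drop the final letter and add -ul.
The other patterns: stems ending in -r or -v add -eka; stems ending in -k, -n or -p double the final consonant and add -et.
So koge → kogul.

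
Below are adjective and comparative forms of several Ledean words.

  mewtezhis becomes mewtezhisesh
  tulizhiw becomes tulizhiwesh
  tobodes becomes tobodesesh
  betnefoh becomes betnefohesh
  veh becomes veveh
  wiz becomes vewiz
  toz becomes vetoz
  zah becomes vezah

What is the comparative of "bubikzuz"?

bubikzuzesh

betnefoh and veh both end in -h yet inflect differently (betnefohesh, veveh), so the final letter is not what conditions the rule; the number of vowels is.
"bubikzuz" has 3 vowels. The stems with 3 vowels (mewtezhis → mewtezhisesh, tulizhiw → tulizhiwesh, tobodes → tobodesesh) add -esh.
So bubikzuz → bubikzuzesh.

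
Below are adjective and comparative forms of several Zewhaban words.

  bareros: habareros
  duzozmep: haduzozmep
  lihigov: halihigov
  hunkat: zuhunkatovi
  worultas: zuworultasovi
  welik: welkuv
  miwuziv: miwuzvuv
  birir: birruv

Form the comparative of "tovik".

tovkuv

bareros and worultas both end in -s yet inflect differently (habareros, zuworultasovi), so the final letter is not what conditions the rule; the last vowel is.
"tovik" has last vowel 'i'. The stems whose last vowel is 'i' (welik → welkuv, miwuziv → miwuzvuv, birir → birruv) delete the last vowel and add -uv.
The other patterns: stems whose last vowel is 'e' or 'o' add the prefix ha-; stems whose last vowel is 'a' add zu- … -ovi around the stem.
So tovik → tovkuv.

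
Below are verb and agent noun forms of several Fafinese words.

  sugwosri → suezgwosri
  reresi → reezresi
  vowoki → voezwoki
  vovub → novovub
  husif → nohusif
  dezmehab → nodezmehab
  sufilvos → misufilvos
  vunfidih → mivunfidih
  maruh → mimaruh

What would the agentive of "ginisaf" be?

noginisaf

sugwosri and husif both have last vowel 'i' yet inflect differently (suezgwosri, nohusif), so the last vowel is not what conditions the rule; the final letter is.
"ginisaf" ends in -f. The one such stem in the data (husif → nohusif) adds the prefix no-, so the same rule applies.
So ginisaf → noginisaf.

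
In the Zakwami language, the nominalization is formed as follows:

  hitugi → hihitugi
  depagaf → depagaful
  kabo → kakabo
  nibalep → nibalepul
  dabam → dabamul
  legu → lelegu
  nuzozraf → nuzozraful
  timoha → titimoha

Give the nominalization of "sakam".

sakamul

timoha and nuzozraf both have last vowel 'a' yet inflect differently (titimoha, nuzozraful), so the last vowel is not what conditions the rule; whether the stem ends in a vowel or a consonant is.
"sakam" ends in a consonant. The stems ending in a consonant (nuzozraf → nuzozraful, depagaf → depagaful, dabam → dabamul) add -ul.
So sakam → sakamul.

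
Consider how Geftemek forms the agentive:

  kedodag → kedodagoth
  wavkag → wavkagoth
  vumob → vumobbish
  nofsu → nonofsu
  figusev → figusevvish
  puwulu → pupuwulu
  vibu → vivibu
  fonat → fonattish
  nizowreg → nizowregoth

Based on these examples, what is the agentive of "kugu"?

nizowreg and figusev both have last vowel 'e' yet inflect differently (nizowregoth, figusevvish), so the last vowel is not what conditions the rule; the final letter is.
"kugu" ends in -u. The stems ending in -u (puwulu → pupuwulu, nofsu → nonofsu, vibu → vivibu) repeat the first consonant+vowel as a prefix.
The other patterns: stems ending in -g add -oth; stems ending in -b, -t or -v double the final consonant and add -ish.
So kugu → kukugu.

kukugu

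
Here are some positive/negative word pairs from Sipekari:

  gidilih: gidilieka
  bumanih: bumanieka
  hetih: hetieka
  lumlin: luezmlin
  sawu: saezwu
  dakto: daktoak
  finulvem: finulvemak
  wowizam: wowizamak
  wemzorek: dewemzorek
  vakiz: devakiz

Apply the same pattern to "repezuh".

gidilih and lumlin both have last vowel 'i' yet inflect differently (gidilieka, luezmlin), so the last vowel is not what conditions the rule; the final letter is.
"repezuh" ends in -h. The stems ending in -h (gidilih → gidilieka, bumanih → bumanieka, hetih → hetieka) drop the final letter and add -eka.
So repezuh → repezueka.

repezueka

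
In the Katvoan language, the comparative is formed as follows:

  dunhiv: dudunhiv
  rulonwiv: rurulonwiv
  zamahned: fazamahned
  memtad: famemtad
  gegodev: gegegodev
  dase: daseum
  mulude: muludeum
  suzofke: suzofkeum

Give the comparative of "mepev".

"mepev" ends in -v. The stems ending in -v (rulonwiv → rurulonwiv, gegodev → gegegodev, dunhiv → dudunhiv) repeat the first consonant+vowel as a prefix.
So mepev → memepev.

memepev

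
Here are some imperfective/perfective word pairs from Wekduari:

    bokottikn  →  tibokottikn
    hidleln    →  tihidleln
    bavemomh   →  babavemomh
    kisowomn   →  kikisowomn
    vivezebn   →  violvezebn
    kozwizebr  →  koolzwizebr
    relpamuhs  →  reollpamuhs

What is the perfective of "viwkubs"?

violwkubs

bokottikn and kisowomn both end in -n yet inflect differently (tibokottikn, kikisowomn), so the final letter is not what conditions the rule; the second-to-last letter is.
"viwkubs" has second-to-last letter 'b'. The stems whose second-to-last letter is 'b' (vivezebn → violvezebn, kozwizebr → koolzwizebr) insert -ol- after the first vowel.
So viwkubs → violwkubs.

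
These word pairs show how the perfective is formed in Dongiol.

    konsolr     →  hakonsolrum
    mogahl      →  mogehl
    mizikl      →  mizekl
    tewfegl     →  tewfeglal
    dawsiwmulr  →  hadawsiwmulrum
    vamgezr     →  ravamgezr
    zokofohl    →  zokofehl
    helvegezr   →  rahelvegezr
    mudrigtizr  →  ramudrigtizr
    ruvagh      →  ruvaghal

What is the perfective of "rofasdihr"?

rofasdehr

helvegezr and dawsiwmulr both end in -r yet inflect differently (rahelvegezr, hadawsiwmulrum), so the final letter is not what conditions the rule; the second-to-last letter is.
"rofasdihr" has second-to-last letter 'h'. The stems whose second-to-last letter is 'h' (zokofohl → zokofehl, mogahl → mogehl) change the last vowel to 'e'.
The other patterns: stems whose second-to-last letter is 'z' add the prefix ra-; stems whose second-to-last letter is 'g' add -al; stems whose second-to-last letter is 'l' add ha- … -um around the stem.
So rofasdihr → rofasdehr.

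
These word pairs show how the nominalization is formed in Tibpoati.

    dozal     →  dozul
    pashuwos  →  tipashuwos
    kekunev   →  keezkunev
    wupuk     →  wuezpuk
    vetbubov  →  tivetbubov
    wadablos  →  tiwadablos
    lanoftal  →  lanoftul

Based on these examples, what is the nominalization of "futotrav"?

vetbubov and kekunev both end in -v yet inflect differently (tivetbubov, keezkunev), so the final letter is not what conditions the rule; the last vowel is.
"futotrav" has last vowel 'a'. The stems whose last vowel is 'a' (dozal → dozul, lanoftal → lanoftul) change the last vowel to 'u'.
So futotrav → futotruv.

futotruv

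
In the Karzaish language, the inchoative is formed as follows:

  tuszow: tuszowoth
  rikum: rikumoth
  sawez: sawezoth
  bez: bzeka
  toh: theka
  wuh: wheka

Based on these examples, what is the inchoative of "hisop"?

"hisop" has 2 vowels. The stems with 2 vowels (tuszow → tuszowoth, rikum → rikumoth, sawez → sawezoth) add -oth.
The other pattern: stems with 1 vowel delete the last vowel and add -eka.
So hisop → hisopoth.

hisopoth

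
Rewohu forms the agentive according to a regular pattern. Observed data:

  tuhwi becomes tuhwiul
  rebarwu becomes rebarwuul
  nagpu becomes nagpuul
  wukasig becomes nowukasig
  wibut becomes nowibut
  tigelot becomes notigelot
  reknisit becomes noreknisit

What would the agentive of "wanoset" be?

tuhwi and wukasig both have last vowel 'i' yet inflect differently (tuhwiul, nowukasig), so the last vowel is not what conditions the rule; whether the stem ends in a vowel or a consonant is.
"wanoset" ends in a consonant. The stems ending in a consonant (wukasig → nowukasig, wibut → nowibut, tigelot → notigelot) add the prefix no-.
So wanoset → nowanoset.

nowanoset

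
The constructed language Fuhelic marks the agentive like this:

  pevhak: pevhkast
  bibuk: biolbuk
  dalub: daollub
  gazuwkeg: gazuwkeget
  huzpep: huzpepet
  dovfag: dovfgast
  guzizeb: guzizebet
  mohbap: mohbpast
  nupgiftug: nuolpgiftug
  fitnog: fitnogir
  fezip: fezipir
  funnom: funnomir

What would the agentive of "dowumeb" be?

dowumebet

dalub and guzizeb both end in -b yet inflect differently (daollub, guzizebet), so the final letter is not what conditions the rule; the last vowel is.
"dowumeb" has last vowel 'e'. The stems whose last vowel is 'e' (huzpep → huzpepet, guzizeb → guzizebet, gazuwkeg → gazuwkeget) add -et.
The other patterns: stems whose last vowel is 'u' insert -ol- after the first vowel; stems whose last vowel is 'a' delete the last vowel and add -ast; stems whose last vowel is 'i' or 'o' add -ir.
So dowumeb → dowumebet.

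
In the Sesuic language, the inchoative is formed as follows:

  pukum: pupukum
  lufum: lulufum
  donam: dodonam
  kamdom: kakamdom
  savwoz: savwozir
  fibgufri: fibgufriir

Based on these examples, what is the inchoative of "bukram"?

kamdom and savwoz both have last vowel 'o' yet inflect differently (kakamdom, savwozir), so the last vowel is not what conditions the rule; the final letter is.
"bukram" ends in -m. The stems ending in -m (pukum → pupukum, lufum → lulufum, donam → dodonam) repeat the first consonant+vowel as a prefix.
The other pattern: stems ending in -i or -z add -ir.
So bukram → bubukram.

bubukram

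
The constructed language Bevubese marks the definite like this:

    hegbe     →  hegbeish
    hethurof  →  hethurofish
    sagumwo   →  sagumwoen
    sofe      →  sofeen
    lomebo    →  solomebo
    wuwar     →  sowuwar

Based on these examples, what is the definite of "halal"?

hegbe and sofe both end in -e yet inflect differently (hegbeish, sofeen), so the final letter is not what conditions the rule; the first letter is.
"halal" begins with h-. The stems beginning with h- (hegbe → hegbeish, hethurof → hethurofish) add -ish.
The other patterns: stems beginning with s- add -en; stems beginning with l- or w- add the prefix so-.
So halal → halalish.

halalish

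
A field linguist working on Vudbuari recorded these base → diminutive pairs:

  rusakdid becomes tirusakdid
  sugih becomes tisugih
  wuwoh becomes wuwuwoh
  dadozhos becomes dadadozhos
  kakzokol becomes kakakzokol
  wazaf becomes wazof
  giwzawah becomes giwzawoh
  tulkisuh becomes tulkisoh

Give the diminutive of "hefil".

tihefil

sugih and wuwoh both end in -h yet inflect differently (tisugih, wuwuwoh), so the final letter is not what conditions the rule; the last vowel is.
"hefil" has last vowel 'i'. The stems whose last vowel is 'i' (rusakdid → tirusakdid, sugih → tisugih) add the prefix ti-.
The other patterns: stems whose last vowel is 'o' repeat the first consonant+vowel as a prefix; stems whose last vowel is 'a' or 'u' change the last vowel to 'o'.
So hefil → tihefil.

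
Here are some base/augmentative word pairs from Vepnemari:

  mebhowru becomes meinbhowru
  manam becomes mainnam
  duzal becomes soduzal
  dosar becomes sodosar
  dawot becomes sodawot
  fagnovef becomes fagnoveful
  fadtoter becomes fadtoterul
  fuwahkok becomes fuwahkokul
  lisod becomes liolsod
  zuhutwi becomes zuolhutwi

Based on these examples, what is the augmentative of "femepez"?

dosar and fadtoter both end in -r yet inflect differently (sodosar, fadtoterul), so the final letter is not what conditions the rule; the first letter is.
"femepez" begins with f-. The stems beginning with f- (fagnovef → fagnoveful, fadtoter → fadtoterul, fuwahkok → fuwahkokul) add -ul.
So femepez → femepezul.

femepezul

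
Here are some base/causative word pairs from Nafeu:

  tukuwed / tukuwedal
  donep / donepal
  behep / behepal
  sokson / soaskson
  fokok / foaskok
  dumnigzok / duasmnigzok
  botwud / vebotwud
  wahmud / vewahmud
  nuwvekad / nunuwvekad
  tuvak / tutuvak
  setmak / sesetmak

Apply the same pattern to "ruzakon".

ruaszakon

tukuwed and botwud both end in -d yet inflect differently (tukuwedal, vebotwud), so the final letter is not what conditions the rule; the last vowel is.
"ruzakon" has last vowel 'o'. The stems whose last vowel is 'o' (sokson → soaskson, fokok → foaskok, dumnigzok → duasmnigzok) insert -as- after the first vowel.
The other patterns: stems whose last vowel is 'e' add -al; stems whose last vowel is 'u' add the prefix ve-; stems whose last vowel is 'a' repeat the first consonant+vowel as a prefix.
So ruzakon → ruaszakon.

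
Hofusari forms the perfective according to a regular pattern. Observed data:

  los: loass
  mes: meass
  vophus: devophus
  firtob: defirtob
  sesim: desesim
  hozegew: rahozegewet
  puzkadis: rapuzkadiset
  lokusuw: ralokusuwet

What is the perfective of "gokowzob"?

ragokowzobet

"gokowzob" has 3 vowels. The stems with 3 vowels (hozegew → rahozegewet, puzkadis → rapuzkadiset, lokusuw → ralokusuwet) add ra- … -et around the stem.
So gokowzob → ragokowzobet.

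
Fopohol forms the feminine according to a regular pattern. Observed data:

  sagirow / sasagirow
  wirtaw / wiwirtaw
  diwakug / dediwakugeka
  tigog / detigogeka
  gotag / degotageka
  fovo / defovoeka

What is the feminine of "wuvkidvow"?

"wuvkidvow" ends in -w. The stems ending in -w (sagirow → sasagirow, wirtaw → wiwirtaw) repeat the first consonant+vowel as a prefix.
The other pattern: stems ending in -g or -o add de- … -eka around the stem.
So wuvkidvow → wuwuvkidvow.

wuwuvkidvow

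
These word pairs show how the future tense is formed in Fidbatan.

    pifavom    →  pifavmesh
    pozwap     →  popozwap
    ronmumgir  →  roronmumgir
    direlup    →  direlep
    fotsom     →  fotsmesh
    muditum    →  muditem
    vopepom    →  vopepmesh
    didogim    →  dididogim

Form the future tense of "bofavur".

vopepom and muditum both end in -m yet inflect differently (vopepmesh, muditem), so the final letter is not what conditions the rule; the last vowel is.
"bofavur" has last vowel 'u'. The stems whose last vowel is 'u' (muditum → muditem, direlup → direlep) change the last vowel to 'e'.
The other patterns: stems whose last vowel is 'o' delete the last vowel and add -esh; stems whose last vowel is 'a' or 'i' repeat the first consonant+vowel as a prefix.
So bofavur → bofaver.

bofaver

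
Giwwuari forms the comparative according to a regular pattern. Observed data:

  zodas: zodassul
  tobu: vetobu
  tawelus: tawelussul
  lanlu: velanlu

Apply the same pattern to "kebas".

kebassul

tawelus and tobu both have last vowel 'u' yet inflect differently (tawelussul, vetobu), so the last vowel is not what conditions the rule; the final letter is.
"kebas" ends in -s. The stems ending in -s (tawelus → tawelussul, zodas → zodassul) double the final consonant and add -ul.
The other pattern: stems ending in -u add the prefix ve-.
So kebas → kebassul.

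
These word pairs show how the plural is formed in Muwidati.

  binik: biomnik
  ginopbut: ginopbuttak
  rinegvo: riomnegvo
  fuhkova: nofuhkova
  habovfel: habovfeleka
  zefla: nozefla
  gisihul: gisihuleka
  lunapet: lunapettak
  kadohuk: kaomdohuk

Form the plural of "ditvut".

ditvuttak

"ditvut" ends in -t. The stems ending in -t (ginopbut → ginopbuttak, lunapet → lunapettak) double the final consonant and add -ak.
The other patterns: stems ending in -l add -eka; stems ending in -a add the prefix no-; stems ending in -k or -o insert -om- after the first vowel.
So ditvut → ditvuttak.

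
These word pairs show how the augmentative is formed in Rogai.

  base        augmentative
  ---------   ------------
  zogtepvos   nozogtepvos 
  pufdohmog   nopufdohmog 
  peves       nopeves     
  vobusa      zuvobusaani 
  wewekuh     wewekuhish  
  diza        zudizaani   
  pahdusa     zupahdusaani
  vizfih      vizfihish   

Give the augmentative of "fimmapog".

nofimmapog

pahdusa and peves both begin with p- yet inflect differently (zupahdusaani, nopeves), so the first letter is not what conditions the rule; the final letter is.
"fimmapog" ends in -g. The one such stem in the data (pufdohmog → nopufdohmog) adds the prefix no-, so the same rule applies.
So fimmapog → nofimmapog.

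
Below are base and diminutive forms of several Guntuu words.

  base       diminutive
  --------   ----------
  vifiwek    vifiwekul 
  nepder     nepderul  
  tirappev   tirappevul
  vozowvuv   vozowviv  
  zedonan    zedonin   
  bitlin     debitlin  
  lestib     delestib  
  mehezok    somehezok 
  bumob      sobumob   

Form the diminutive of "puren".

tirappev and vozowvuv both end in -v yet inflect differently (tirappevul, vozowviv), so the final letter is not what conditions the rule; the last vowel is.
"puren" has last vowel 'e'. The stems whose last vowel is 'e' (vifiwek → vifiwekul, nepder → nepderul, tirappev → tirappevul) add -ul.
The other patterns: stems whose last vowel is 'a' or 'u' change the last vowel to 'i'; stems whose last vowel is 'i' add the prefix de-; stems whose last vowel is 'o' add the prefix so-.
So puren → purenul.

purenul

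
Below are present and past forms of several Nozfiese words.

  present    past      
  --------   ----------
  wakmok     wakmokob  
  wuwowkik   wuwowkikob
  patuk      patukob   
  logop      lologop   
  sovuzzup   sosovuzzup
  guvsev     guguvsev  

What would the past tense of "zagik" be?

"zagik" ends in -k. The stems ending in -k (patuk → patukob, wuwowkik → wuwowkikob, wakmok → wakmokob) add -ob.
The other pattern: stems ending in -p or -v repeat the first consonant+vowel as a prefix.
So zagik → zagikob.

zagikob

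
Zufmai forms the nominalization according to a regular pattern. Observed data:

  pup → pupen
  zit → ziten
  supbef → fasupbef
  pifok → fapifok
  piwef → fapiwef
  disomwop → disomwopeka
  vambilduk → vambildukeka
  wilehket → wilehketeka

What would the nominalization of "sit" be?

siten

pup and disomwop both end in -p yet inflect differently (pupen, disomwopeka), so the final letter is not what conditions the rule; the number of vowels is.
"sit" has 1 vowel. The stems with 1 vowel (pup → pupen, zit → ziten) add -en.
The other patterns: stems with 2 vowels add the prefix fa-; stems with 3 vowels add -eka.
So sit → siten.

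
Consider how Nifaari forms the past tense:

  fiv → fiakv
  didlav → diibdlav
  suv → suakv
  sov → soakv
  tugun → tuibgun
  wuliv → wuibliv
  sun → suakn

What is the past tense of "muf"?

muakf

"muf" has 1 vowel. The stems with 1 vowel (suv → suakv, fiv → fiakv, sov → soakv) insert -ak- after the first vowel.
The other pattern: stems with 2 vowels insert -ib- after the first vowel.
So muf → muakf.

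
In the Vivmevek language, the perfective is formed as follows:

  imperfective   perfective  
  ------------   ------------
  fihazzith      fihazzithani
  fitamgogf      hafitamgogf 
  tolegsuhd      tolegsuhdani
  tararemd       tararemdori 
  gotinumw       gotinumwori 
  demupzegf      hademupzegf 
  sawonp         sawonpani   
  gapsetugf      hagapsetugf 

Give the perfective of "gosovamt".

gosovamtori

tararemd and tolegsuhd both end in -d yet inflect differently (tararemdori, tolegsuhdani), so the final letter is not what conditions the rule; the second-to-last letter is.
"gosovamt" has second-to-last letter 'm'. The stems whose second-to-last letter is 'm' (tararemd → tararemdori, gotinumw → gotinumwori) add -ori.
The other patterns: stems whose second-to-last letter is 'g' add the prefix ha-; stems whose second-to-last letter is 'h', 'n' or 't' add -ani.
So gosovamt → gosovamtori.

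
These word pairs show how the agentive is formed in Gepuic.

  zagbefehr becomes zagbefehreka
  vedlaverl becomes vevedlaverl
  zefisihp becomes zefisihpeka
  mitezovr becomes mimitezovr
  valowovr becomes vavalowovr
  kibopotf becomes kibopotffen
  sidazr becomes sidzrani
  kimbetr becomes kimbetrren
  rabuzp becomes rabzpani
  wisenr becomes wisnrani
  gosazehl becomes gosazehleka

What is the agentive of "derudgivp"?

dederudgivp

mitezovr and kimbetr both end in -r yet inflect differently (mimitezovr, kimbetrren), so the final letter is not what conditions the rule; the second-to-last letter is.
"derudgivp" has second-to-last letter 'v'. The stems whose second-to-last letter is 'v' (mitezovr → mimitezovr, valowovr → vavalowovr) repeat the first consonant+vowel as a prefix.
So derudgivp → dederudgivp.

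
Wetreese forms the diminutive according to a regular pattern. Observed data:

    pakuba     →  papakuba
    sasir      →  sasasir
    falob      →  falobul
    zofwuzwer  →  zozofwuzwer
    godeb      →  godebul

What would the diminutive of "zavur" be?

godeb and zofwuzwer both have last vowel 'e' yet inflect differently (godebul, zozofwuzwer), so the last vowel is not what conditions the rule; the final letter is.
"zavur" ends in -r. The stems ending in -r (sasir → sasasir, zofwuzwer → zozofwuzwer) repeat the first consonant+vowel as a prefix.
The other pattern: stems ending in -b add -ul.
So zavur → zazavur.

zazavur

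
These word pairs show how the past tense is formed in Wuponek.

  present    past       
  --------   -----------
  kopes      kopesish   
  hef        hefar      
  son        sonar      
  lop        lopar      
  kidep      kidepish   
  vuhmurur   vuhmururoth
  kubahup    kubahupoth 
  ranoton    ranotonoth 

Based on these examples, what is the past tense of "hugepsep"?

hugepsepoth

"hugepsep" has 3 vowels. The stems with 3 vowels (kubahup → kubahupoth, ranoton → ranotonoth, vuhmurur → vuhmururoth) add -oth.
So hugepsep → hugepsepoth.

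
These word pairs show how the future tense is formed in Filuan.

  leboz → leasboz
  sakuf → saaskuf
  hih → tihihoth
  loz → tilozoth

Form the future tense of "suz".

tisuzoth

"suz" has 1 vowel. The stems with 1 vowel (hih → tihihoth, loz → tilozoth) add ti- … -oth around the stem.
So suz → tisuzoth.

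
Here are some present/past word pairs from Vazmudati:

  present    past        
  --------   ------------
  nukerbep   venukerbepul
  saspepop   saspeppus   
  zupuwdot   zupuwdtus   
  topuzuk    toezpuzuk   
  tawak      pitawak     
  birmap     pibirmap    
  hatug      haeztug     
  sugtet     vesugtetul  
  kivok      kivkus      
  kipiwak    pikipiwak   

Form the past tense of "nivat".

pinivat

kivok and topuzuk both end in -k yet inflect differently (kivkus, toezpuzuk), so the final letter is not what conditions the rule; the last vowel is.
"nivat" has last vowel 'a'. The stems whose last vowel is 'a' (birmap → pibirmap, kipiwak → pikipiwak, tawak → pitawak) add the prefix pi-.
The other patterns: stems whose last vowel is 'o' delete the last vowel and add -us; stems whose last vowel is 'u' insert -ez- after the first vowel; stems whose last vowel is 'e' add ve- … -ul around the stem.
So nivat → pinivat.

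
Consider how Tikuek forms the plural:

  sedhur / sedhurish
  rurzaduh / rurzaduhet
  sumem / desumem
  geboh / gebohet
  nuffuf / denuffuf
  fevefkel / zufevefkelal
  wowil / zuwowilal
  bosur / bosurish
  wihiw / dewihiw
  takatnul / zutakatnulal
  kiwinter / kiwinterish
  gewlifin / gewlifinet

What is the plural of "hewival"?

rurzaduh and takatnul both have last vowel 'u' yet inflect differently (rurzaduhet, zutakatnulal), so the last vowel is not what conditions the rule; the final letter is.
"hewival" ends in -l. The stems ending in -l (takatnul → zutakatnulal, wowil → zuwowilal, fevefkel → zufevefkelal) add zu- … -al around the stem.
So hewival → zuhewivalal.

zuhewivalal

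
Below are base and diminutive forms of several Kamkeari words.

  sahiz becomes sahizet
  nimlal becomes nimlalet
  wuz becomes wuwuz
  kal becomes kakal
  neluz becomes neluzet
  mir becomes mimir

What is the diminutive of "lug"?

wuz and sahiz both end in -z yet inflect differently (wuwuz, sahizet), so the final letter is not what conditions the rule; the number of vowels is.
"lug" has 1 vowel. The stems with 1 vowel (kal → kakal, wuz → wuwuz, mir → mimir) repeat the first consonant+vowel as a prefix.
The other pattern: stems with 2 vowels add -et.
So lug → lulug.

lulug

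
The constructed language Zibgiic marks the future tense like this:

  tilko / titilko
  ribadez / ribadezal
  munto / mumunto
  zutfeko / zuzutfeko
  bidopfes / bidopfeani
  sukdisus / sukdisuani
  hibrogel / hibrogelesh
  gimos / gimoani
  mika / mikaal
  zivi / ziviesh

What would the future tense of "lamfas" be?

lamfaani

bidopfes and hibrogel both have last vowel 'e' yet inflect differently (bidopfeani, hibrogelesh), so the last vowel is not what conditions the rule; the final letter is.
"lamfas" ends in -s. The stems ending in -s (sukdisus → sukdisuani, gimos → gimoani, bidopfes → bidopfeani) drop the final letter and add -ani.
The other patterns: stems ending in -i or -l add -esh; stems ending in -a or -z add -al; stems ending in -o repeat the first consonant+vowel as a prefix.
So lamfas → lamfaani.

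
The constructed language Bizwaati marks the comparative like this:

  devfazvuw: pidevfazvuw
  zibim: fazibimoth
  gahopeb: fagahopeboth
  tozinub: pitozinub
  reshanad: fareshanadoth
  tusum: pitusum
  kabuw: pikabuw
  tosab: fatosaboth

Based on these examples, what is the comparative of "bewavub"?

pibewavub

tozinub and tosab both end in -b yet inflect differently (pitozinub, fatosaboth), so the final letter is not what conditions the rule; the last vowel is.
"bewavub" has last vowel 'u'. The stems whose last vowel is 'u' (devfazvuw → pidevfazvuw, tozinub → pitozinub, kabuw → pikabuw) add the prefix pi-.
The other pattern: stems whose last vowel is 'a', 'e' or 'i' add fa- … -oth around the stem.
So bewavub → pibewavub.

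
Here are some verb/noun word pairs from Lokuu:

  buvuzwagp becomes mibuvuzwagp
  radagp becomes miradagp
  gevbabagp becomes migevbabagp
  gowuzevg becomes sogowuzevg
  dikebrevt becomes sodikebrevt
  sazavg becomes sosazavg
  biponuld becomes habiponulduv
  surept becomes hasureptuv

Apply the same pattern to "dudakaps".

hadudakapsuv

dikebrevt and surept both end in -t yet inflect differently (sodikebrevt, hasureptuv), so the final letter is not what conditions the rule; the second-to-last letter is.
"dudakaps" has second-to-last letter 'p'. The one such stem in the data (surept → hasureptuv) adds ha- … -uv around the stem, so the same rule applies.
The other patterns: stems whose second-to-last letter is 'g' add the prefix mi-; stems whose second-to-last letter is 'v' add the prefix so-.
So dudakaps → hadudakapsuv.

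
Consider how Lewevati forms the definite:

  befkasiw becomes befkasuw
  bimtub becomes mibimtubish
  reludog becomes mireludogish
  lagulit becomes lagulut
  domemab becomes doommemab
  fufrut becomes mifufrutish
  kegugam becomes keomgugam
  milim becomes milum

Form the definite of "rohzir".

rohzur

kegugam and milim both end in -m yet inflect differently (keomgugam, milum), so the final letter is not what conditions the rule; the last vowel is.
"rohzir" has last vowel 'i'. The stems whose last vowel is 'i' (lagulit → lagulut, befkasiw → befkasuw, milim → milum) change the last vowel to 'u'.
The other patterns: stems whose last vowel is 'a' insert -om- after the first vowel; stems whose last vowel is 'o' or 'u' add mi- … -ish around the stem.
So rohzir → rohzur.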